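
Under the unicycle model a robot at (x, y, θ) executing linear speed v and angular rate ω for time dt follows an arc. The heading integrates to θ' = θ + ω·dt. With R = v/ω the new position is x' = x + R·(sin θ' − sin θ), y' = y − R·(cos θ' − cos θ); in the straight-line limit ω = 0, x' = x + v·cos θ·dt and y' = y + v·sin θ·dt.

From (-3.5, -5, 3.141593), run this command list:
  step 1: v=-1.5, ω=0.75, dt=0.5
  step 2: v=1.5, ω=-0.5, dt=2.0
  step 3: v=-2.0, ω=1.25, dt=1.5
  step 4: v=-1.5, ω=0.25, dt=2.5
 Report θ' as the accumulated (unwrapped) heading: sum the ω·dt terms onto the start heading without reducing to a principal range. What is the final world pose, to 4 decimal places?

(-3.1364, -0.0202, 5.0166)

step 1: θ'=3.5166 (R=-2.0000) → pose (-2.7675, -4.8610, 3.5166)
step 2: θ'=2.5166 (R=-3.0000) → pose (-5.6216, -4.5024, 2.5166)
step 3: θ'=4.3916 (R=-1.6000) → pose (-3.1670, -3.7094, 4.3916)
step 4: θ'=5.0166 (R=-6.0000) → pose (-3.1364, -0.0202, 5.0166)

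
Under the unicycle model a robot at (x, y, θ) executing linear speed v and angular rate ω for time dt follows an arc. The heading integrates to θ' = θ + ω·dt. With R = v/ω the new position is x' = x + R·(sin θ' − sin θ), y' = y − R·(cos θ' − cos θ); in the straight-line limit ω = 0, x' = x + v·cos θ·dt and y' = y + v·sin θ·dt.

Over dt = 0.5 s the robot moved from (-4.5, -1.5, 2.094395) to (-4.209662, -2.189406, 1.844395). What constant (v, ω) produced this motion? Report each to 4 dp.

Δθ = 1.844395 − 2.094395 = -0.250000
ω = Δθ/dt = -0.250000/0.5 = -0.5000
R = −Δy/(cos θ' − cos θ) = 3.0000
v = R·ω = 3.0000·-0.5000 = -1.5000

v = -1.5000, ω = -0.5000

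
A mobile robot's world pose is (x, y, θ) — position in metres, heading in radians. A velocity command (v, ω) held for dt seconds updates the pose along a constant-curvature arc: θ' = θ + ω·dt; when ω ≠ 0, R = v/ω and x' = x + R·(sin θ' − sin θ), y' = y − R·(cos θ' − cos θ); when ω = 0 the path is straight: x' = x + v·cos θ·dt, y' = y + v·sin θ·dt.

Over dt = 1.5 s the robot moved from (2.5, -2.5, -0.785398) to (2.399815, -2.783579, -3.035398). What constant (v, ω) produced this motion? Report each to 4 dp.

v = 0.2500, ω = -1.5000

Δθ = -3.035398 − -0.785398 = -2.250000
ω = Δθ/dt = -2.250000/1.5 = -1.5000
R = −Δy/(cos θ' − cos θ) = -0.1667
v = R·ω = -0.1667·-1.5000 = 0.2500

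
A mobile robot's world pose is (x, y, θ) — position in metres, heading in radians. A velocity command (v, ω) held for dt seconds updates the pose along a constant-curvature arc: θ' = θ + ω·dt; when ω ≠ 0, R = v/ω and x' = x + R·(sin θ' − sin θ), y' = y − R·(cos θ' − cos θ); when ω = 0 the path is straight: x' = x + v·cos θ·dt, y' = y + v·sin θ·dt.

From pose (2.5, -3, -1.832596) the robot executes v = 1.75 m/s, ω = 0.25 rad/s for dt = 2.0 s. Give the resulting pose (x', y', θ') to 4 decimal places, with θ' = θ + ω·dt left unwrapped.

θ' = -1.8326 + 0.25·2.0 = -1.3326
R = v/ω = 1.75/0.25 = 7.0000
x' = 2.5 + 7.0000·(sin -1.3326 − sin -1.8326) = 2.4591
y' = -3 − 7.0000·(cos -1.3326 − cos -1.8326) = -6.4634

(2.4591, -6.4634, -1.3326)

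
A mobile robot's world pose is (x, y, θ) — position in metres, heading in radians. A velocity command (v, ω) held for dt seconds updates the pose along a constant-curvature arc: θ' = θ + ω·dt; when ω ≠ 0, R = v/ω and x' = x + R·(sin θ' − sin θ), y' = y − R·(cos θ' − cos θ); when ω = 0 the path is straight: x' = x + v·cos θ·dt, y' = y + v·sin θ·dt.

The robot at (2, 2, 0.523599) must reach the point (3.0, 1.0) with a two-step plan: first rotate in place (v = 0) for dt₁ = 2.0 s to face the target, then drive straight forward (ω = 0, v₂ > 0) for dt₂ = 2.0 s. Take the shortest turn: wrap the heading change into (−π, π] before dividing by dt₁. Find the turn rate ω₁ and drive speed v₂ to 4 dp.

ω₁ = -0.6545, v₂ = 0.7071

heading to target = atan2(1−2, 3−2) = -0.7854
Δθ = wrap(-0.7854 − 0.5236) = -1.3090; ω₁ = Δθ/dt₁ = -0.6545
distance = √((3−2)² + (1−2)²) = 1.4142; v₂ = distance/dt₂ = 0.7071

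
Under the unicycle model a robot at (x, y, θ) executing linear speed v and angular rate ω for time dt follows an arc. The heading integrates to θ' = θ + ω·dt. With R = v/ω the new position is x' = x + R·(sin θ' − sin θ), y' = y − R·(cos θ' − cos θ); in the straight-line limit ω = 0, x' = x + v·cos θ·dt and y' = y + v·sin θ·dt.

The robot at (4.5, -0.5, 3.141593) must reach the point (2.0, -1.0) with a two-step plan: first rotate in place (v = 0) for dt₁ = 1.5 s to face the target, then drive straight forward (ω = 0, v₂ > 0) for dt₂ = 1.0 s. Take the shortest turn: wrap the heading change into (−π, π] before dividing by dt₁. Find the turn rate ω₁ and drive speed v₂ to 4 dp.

heading to target = atan2(-1−-0.5, 2−4.5) = -2.9442
Δθ = wrap(-2.9442 − 3.1416) = 0.1974; ω₁ = Δθ/dt₁ = 0.1316
distance = √((2−4.5)² + (-1−-0.5)²) = 2.5495; v₂ = distance/dt₂ = 2.5495

ω₁ = 0.1316, v₂ = 2.5495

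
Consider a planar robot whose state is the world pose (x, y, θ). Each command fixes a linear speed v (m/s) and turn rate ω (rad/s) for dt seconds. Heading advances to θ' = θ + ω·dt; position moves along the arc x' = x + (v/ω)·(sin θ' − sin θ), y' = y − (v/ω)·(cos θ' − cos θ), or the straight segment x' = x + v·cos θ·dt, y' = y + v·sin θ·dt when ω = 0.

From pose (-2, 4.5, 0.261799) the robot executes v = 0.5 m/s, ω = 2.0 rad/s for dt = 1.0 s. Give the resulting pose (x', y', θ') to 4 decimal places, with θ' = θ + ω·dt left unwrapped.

θ' = 0.2618 + 2.0·1.0 = 2.2618
R = v/ω = 0.5/2.0 = 0.2500
x' = -2 + 0.2500·(sin 2.2618 − sin 0.2618) = -1.8721
y' = 4.5 − 0.2500·(cos 2.2618 − cos 0.2618) = 4.9008

(-1.8721, 4.9008, 2.2618)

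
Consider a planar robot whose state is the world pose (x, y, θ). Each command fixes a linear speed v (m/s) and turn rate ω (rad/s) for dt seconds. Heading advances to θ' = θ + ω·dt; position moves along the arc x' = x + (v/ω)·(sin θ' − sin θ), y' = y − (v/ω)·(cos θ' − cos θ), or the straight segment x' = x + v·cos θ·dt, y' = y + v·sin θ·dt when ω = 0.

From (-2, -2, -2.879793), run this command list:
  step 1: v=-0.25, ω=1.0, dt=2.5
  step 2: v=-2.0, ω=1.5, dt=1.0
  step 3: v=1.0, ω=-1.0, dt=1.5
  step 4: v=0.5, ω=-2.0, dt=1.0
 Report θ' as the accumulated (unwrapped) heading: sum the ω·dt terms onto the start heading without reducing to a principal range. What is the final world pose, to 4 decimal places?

step 1: θ'=-0.3798 (R=-0.2500) → pose (-1.9720, -1.5263, -0.3798)
step 2: θ'=1.1202 (R=-1.3333) → pose (-3.6666, -2.1840, 1.1202)
step 3: θ'=-0.3798 (R=-1.0000) → pose (-2.3957, -1.6907, -0.3798)
step 4: θ'=-2.3798 (R=-0.2500) → pose (-2.3158, -2.1038, -2.3798)

(-2.3158, -2.1038, -2.3798)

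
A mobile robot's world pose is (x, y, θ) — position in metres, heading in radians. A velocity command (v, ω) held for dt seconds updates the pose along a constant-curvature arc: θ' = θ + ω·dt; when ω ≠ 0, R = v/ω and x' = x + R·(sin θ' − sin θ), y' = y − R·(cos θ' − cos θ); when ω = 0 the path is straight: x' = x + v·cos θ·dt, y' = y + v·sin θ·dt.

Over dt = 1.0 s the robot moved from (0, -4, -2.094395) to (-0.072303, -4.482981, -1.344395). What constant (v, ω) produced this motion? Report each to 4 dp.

v = 0.5000, ω = 0.7500

Δθ = -1.344395 − -2.094395 = 0.750000
ω = Δθ/dt = 0.750000/1.0 = 0.7500
R = −Δy/(cos θ' − cos θ) = 0.6667
v = R·ω = 0.6667·0.7500 = 0.5000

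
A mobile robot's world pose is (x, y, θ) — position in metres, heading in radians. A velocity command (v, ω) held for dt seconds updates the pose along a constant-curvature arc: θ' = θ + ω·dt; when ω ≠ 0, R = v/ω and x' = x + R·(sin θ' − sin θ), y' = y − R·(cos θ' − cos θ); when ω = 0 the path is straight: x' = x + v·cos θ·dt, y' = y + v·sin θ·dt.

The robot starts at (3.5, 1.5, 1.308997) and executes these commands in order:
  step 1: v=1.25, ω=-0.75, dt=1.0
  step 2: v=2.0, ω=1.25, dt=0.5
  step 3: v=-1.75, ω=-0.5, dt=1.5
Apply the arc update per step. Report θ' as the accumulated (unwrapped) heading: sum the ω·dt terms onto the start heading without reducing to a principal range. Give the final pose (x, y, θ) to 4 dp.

(3.0896, 1.3793, 0.4340)

step 1: θ'=0.5590 (R=-1.6667) → pose (4.2260, 2.4816, 0.5590)
step 2: θ'=1.1840 (R=1.6000) → pose (4.8592, 3.2345, 1.1840)
step 3: θ'=0.4340 (R=3.5000) → pose (3.0896, 1.3793, 0.4340)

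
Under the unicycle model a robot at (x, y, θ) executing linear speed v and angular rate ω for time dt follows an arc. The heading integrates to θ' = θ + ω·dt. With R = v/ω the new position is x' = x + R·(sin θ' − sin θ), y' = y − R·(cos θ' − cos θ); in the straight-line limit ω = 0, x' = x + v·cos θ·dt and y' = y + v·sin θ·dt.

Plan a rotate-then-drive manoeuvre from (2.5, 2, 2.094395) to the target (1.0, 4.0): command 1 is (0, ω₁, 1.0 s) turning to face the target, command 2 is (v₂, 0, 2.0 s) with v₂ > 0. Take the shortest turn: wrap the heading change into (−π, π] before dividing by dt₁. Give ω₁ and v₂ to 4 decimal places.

ω₁ = 0.1199, v₂ = 1.2500

heading to target = atan2(4−2, 1−2.5) = 2.2143
Δθ = wrap(2.2143 − 2.0944) = 0.1199; ω₁ = Δθ/dt₁ = 0.1199
distance = √((1−2.5)² + (4−2)²) = 2.5000; v₂ = distance/dt₂ = 1.2500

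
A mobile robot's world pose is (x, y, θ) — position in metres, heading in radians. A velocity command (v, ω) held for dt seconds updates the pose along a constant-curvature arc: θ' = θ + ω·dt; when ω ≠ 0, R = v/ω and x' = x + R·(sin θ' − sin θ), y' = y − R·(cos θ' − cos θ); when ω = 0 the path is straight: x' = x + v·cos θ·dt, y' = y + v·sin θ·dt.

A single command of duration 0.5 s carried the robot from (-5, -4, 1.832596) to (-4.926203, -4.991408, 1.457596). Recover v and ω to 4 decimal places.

Δθ = 1.457596 − 1.832596 = -0.375000
ω = Δθ/dt = -0.375000/0.5 = -0.7500
R = −Δy/(cos θ' − cos θ) = 2.6667
v = R·ω = 2.6667·-0.7500 = -2.0000

v = -2.0000, ω = -0.7500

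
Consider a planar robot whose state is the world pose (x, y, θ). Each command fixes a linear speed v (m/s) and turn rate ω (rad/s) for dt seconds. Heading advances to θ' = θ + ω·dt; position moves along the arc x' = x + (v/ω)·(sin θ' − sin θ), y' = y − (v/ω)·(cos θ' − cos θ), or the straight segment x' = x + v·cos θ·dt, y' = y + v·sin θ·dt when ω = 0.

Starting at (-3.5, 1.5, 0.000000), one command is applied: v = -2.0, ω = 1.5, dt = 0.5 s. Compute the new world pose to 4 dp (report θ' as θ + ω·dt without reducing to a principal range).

(-4.4089, 1.1423, 0.7500)

θ' = 0.0000 + 1.5·0.5 = 0.7500
R = v/ω = -2.0/1.5 = -1.3333
x' = -3.5 + -1.3333·(sin 0.7500 − sin 0.0000) = -4.4089
y' = 1.5 − -1.3333·(cos 0.7500 − cos 0.0000) = 1.1423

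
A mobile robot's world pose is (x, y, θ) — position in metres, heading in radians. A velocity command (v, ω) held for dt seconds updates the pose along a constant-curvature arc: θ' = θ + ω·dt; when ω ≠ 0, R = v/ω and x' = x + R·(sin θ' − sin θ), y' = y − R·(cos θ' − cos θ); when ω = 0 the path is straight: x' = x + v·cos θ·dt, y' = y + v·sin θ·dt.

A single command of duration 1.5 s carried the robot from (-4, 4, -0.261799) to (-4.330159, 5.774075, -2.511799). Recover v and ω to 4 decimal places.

v = -1.5000, ω = -1.5000

Δθ = -2.511799 − -0.261799 = -2.250000
ω = Δθ/dt = -2.250000/1.5 = -1.5000
R = −Δy/(cos θ' − cos θ) = 1.0000
v = R·ω = 1.0000·-1.5000 = -1.5000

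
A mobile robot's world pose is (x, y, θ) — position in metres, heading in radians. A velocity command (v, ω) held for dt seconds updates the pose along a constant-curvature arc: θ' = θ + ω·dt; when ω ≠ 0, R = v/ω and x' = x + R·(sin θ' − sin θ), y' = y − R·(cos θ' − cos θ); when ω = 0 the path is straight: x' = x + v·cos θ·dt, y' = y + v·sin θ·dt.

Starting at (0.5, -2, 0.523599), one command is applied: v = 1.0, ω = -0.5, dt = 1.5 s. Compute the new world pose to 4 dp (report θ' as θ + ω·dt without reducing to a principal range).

θ' = 0.5236 + -0.5·1.5 = -0.2264
R = v/ω = 1.0/-0.5 = -2.0000
x' = 0.5 + -2.0000·(sin -0.2264 − sin 0.5236) = 1.9489
y' = -2 − -2.0000·(cos -0.2264 − cos 0.5236) = -1.7831

(1.9489, -1.7831, -0.2264)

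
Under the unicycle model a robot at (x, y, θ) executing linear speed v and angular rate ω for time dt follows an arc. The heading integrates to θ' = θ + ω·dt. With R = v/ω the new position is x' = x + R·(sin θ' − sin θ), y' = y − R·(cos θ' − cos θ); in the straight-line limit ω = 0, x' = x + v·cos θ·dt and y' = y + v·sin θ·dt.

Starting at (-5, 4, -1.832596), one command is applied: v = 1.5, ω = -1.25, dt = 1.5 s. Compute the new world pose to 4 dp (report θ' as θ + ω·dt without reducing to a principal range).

(-6.8026, 3.2977, -3.7076)

θ' = -1.8326 + -1.25·1.5 = -3.7076
R = v/ω = 1.5/-1.25 = -1.2000
x' = -5 + -1.2000·(sin -3.7076 − sin -1.8326) = -6.8026
y' = 4 − -1.2000·(cos -3.7076 − cos -1.8326) = 3.2977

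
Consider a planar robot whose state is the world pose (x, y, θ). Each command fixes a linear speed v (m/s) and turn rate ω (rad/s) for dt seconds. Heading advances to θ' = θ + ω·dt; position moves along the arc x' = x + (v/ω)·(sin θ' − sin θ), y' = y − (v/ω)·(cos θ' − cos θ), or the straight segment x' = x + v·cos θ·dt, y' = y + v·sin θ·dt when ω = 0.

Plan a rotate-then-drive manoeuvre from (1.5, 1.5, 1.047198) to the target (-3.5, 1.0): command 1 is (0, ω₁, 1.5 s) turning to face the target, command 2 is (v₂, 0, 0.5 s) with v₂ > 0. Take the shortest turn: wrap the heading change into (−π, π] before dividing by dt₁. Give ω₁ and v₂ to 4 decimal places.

heading to target = atan2(1−1.5, -3.5−1.5) = -3.0419
Δθ = wrap(-3.0419 − 1.0472) = 2.1941; ω₁ = Δθ/dt₁ = 1.4627
distance = √((-3.5−1.5)² + (1−1.5)²) = 5.0249; v₂ = distance/dt₂ = 10.0499

ω₁ = 1.4627, v₂ = 10.0499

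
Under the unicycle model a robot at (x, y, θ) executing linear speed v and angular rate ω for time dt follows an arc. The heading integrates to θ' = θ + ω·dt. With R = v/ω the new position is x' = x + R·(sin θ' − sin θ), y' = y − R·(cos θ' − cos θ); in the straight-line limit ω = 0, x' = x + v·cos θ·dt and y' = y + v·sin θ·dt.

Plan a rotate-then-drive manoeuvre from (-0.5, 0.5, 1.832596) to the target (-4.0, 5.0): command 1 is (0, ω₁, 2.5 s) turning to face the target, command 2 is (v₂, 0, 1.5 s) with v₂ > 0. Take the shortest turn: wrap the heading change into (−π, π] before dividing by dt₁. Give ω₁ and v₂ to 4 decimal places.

heading to target = atan2(5−0.5, -4−-0.5) = 2.2318
Δθ = wrap(2.2318 − 1.8326) = 0.3992; ω₁ = Δθ/dt₁ = 0.1597
distance = √((-4−-0.5)² + (5−0.5)²) = 5.7009; v₂ = distance/dt₂ = 3.8006

ω₁ = 0.1597, v₂ = 3.8006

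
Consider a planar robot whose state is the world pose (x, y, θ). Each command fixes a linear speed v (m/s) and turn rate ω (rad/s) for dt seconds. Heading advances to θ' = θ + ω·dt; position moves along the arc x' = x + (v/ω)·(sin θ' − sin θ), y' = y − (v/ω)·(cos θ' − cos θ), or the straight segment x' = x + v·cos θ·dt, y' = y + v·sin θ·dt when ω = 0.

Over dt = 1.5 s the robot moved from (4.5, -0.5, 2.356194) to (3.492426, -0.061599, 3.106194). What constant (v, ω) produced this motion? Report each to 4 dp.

v = 0.7500, ω = 0.5000

Δθ = 3.106194 − 2.356194 = 0.750000
ω = Δθ/dt = 0.750000/1.5 = 0.5000
R = Δx/(sin θ' − sin θ) = 1.5000
v = R·ω = 1.5000·0.5000 = 0.7500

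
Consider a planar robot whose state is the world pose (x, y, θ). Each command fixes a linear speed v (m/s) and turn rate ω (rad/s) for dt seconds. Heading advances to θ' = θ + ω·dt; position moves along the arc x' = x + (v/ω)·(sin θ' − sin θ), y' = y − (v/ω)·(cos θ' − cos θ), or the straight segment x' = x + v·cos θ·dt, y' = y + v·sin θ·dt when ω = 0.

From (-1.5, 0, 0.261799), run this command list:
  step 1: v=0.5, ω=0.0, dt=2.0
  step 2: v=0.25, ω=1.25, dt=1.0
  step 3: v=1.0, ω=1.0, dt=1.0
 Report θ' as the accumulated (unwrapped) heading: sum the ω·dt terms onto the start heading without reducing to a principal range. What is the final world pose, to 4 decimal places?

step 1: θ'=0.2618 (straight) → pose (-0.5341, 0.2588, 0.2618)
step 2: θ'=1.5118 (R=0.2000) → pose (-0.3862, 0.4402, 1.5118)
step 3: θ'=2.5118 (R=1.0000) → pose (-0.7955, 1.3073, 2.5118)

(-0.7955, 1.3073, 2.5118)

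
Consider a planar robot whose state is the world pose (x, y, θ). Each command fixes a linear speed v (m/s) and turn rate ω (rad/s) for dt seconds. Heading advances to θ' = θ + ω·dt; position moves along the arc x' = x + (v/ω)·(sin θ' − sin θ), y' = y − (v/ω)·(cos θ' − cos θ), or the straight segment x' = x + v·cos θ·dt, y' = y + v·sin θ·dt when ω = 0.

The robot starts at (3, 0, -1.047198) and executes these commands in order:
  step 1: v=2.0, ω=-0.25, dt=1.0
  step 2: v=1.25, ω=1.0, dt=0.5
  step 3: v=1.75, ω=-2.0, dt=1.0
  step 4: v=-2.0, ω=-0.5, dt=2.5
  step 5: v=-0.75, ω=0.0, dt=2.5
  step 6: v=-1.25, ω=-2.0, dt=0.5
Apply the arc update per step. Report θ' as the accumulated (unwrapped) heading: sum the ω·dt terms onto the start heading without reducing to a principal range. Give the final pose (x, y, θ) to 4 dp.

(9.5065, -7.1717, -5.0472)

step 1: θ'=-1.2972 (R=-8.0000) → pose (3.7742, -1.8384, -1.2972)
step 2: θ'=-0.7972 (R=1.2500) → pose (4.0835, -2.3741, -0.7972)
step 3: θ'=-2.7972 (R=-0.8750) → pose (3.7529, -3.8091, -2.7972)
step 4: θ'=-4.0472 (R=4.0000) → pose (8.2506, -5.1053, -4.0472)
step 5: θ'=-4.0472 (straight) → pose (9.4079, -6.5806, -4.0472)
step 6: θ'=-5.0472 (R=0.6250) → pose (9.5065, -7.1717, -5.0472)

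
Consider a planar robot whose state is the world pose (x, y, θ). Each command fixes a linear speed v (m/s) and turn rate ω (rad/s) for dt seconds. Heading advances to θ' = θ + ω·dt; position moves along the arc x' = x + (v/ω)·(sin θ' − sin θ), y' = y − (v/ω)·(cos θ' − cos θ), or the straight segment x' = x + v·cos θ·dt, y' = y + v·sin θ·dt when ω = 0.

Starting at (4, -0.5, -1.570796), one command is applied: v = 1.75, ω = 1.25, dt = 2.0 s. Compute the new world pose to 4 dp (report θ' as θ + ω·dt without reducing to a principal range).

θ' = -1.5708 + 1.25·2.0 = 0.9292
R = v/ω = 1.75/1.25 = 1.4000
x' = 4 + 1.4000·(sin 0.9292 − sin -1.5708) = 6.5216
y' = -0.5 − 1.4000·(cos 0.9292 − cos -1.5708) = -1.3379

(6.5216, -1.3379, 0.9292)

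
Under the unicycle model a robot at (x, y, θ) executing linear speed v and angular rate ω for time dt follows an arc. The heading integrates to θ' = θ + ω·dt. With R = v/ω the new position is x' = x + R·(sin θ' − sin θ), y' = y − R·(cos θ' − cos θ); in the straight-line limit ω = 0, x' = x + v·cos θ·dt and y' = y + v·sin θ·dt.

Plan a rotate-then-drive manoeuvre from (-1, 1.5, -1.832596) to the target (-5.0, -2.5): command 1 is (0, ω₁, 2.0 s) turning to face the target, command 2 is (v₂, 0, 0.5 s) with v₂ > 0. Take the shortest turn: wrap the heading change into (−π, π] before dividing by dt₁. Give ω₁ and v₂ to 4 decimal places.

heading to target = atan2(-2.5−1.5, -5−-1) = -2.3562
Δθ = wrap(-2.3562 − -1.8326) = -0.5236; ω₁ = Δθ/dt₁ = -0.2618
distance = √((-5−-1)² + (-2.5−1.5)²) = 5.6569; v₂ = distance/dt₂ = 11.3137

ω₁ = -0.2618, v₂ = 11.3137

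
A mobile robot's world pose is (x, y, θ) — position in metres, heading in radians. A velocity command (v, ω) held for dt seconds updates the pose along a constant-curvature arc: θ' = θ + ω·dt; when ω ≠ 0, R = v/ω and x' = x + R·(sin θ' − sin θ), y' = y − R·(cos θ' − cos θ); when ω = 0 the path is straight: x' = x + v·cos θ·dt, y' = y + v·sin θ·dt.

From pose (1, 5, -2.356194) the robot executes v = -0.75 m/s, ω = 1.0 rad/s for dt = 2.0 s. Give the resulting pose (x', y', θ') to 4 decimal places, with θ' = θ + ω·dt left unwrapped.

(0.7312, 6.2333, -0.3562)

θ' = -2.3562 + 1.0·2.0 = -0.3562
R = v/ω = -0.75/1.0 = -0.7500
x' = 1 + -0.7500·(sin -0.3562 − sin -2.3562) = 0.7312
y' = 5 − -0.7500·(cos -0.3562 − cos -2.3562) = 6.2333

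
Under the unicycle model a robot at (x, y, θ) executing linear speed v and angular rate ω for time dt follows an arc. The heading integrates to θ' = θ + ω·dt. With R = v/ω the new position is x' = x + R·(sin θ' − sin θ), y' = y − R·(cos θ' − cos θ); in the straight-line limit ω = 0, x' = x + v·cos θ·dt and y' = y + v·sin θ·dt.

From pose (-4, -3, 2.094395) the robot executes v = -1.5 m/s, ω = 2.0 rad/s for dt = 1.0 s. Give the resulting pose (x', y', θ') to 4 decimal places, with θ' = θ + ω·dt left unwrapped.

θ' = 2.0944 + 2.0·1.0 = 4.0944
R = v/ω = -1.5/2.0 = -0.7500
x' = -4 + -0.7500·(sin 4.0944 − sin 2.0944) = -2.7392
y' = -3 − -0.7500·(cos 4.0944 − cos 2.0944) = -3.0596

(-2.7392, -3.0596, 4.0944)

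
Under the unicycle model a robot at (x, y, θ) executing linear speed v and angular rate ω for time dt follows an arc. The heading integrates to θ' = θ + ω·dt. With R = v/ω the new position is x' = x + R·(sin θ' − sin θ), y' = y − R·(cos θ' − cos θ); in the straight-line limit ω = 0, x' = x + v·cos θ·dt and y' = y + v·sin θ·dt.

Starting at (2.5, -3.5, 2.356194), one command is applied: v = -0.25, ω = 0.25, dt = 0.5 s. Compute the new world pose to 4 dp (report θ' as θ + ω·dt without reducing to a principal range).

θ' = 2.3562 + 0.25·0.5 = 2.4812
R = v/ω = -0.25/0.25 = -1.0000
x' = 2.5 + -1.0000·(sin 2.4812 − sin 2.3562) = 2.5937
y' = -3.5 − -1.0000·(cos 2.4812 − cos 2.3562) = -3.5826

(2.5937, -3.5826, 2.4812)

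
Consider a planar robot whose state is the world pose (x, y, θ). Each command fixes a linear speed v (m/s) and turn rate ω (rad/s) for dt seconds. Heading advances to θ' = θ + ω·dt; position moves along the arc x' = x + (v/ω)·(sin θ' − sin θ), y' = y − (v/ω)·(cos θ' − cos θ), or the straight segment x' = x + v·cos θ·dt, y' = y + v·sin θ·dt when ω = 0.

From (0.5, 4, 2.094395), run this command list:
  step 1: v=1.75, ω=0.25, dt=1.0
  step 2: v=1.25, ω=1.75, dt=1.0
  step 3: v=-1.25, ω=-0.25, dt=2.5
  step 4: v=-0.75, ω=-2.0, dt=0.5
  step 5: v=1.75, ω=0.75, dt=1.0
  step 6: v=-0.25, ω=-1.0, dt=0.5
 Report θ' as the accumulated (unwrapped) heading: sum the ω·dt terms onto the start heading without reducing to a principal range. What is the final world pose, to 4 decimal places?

step 1: θ'=2.3444 (R=7.0000) → pose (-0.5544, 5.3910, 2.3444)
step 2: θ'=4.0944 (R=0.7143) → pose (-1.6475, 5.3058, 4.0944)
step 3: θ'=3.4694 (R=5.0000) → pose (0.8179, 7.1425, 3.4694)
step 4: θ'=2.4694 (R=0.3750) → pose (1.1721, 7.0809, 2.4694)
step 5: θ'=3.2194 (R=2.3333) → pose (-0.4622, 7.5815, 3.2194)
step 6: θ'=2.7194 (R=0.2500) → pose (-0.3404, 7.5603, 2.7194)

(-0.3404, 7.5603, 2.7194)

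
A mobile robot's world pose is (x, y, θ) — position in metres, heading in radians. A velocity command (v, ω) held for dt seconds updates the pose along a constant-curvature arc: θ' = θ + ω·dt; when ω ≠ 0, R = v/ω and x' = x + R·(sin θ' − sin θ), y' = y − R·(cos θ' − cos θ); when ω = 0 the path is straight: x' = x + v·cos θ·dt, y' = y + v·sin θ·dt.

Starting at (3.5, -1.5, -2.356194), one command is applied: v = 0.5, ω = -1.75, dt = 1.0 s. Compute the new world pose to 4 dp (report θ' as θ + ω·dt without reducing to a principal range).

θ' = -2.3562 + -1.75·1.0 = -4.1062
R = v/ω = 0.5/-1.75 = -0.2857
x' = 3.5 + -0.2857·(sin -4.1062 − sin -2.3562) = 3.0632
y' = -1.5 − -0.2857·(cos -4.1062 − cos -2.3562) = -1.4608

(3.0632, -1.4608, -4.1062)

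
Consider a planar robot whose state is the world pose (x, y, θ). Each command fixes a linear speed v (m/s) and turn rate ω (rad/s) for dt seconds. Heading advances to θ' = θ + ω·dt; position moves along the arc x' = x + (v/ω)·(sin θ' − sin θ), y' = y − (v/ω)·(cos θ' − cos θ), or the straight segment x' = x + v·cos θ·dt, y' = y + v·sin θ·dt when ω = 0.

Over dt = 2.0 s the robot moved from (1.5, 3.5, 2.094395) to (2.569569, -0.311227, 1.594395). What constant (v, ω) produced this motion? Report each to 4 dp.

v = -2.0000, ω = -0.2500

Δθ = 1.594395 − 2.094395 = -0.500000
ω = Δθ/dt = -0.500000/2.0 = -0.2500
R = −Δy/(cos θ' − cos θ) = 8.0000
v = R·ω = 8.0000·-0.2500 = -2.0000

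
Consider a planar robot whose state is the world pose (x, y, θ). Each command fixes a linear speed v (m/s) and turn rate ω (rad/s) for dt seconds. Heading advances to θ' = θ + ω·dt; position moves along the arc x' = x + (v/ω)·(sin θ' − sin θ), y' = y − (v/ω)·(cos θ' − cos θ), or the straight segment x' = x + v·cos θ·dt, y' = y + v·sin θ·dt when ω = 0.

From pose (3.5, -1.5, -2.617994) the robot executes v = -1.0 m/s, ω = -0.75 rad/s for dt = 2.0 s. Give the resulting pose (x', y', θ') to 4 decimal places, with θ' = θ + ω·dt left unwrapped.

θ' = -2.6180 + -0.75·2.0 = -4.1180
R = v/ω = -1.0/-0.75 = 1.3333
x' = 3.5 + 1.3333·(sin -4.1180 − sin -2.6180) = 5.2713
y' = -1.5 − 1.3333·(cos -4.1180 − cos -2.6180) = -1.9080

(5.2713, -1.9080, -4.1180)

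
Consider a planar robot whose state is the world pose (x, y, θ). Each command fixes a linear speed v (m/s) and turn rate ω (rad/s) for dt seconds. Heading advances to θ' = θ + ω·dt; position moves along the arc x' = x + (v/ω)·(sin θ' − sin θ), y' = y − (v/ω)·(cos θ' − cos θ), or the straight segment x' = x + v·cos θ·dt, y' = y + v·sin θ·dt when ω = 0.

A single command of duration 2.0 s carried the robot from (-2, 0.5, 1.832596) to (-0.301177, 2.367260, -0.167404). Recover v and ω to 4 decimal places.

v = 1.5000, ω = -1.0000

Δθ = -0.167404 − 1.832596 = -2.000000
ω = Δθ/dt = -2.000000/2.0 = -1.0000
R = −Δy/(cos θ' − cos θ) = -1.5000
v = R·ω = -1.5000·-1.0000 = 1.5000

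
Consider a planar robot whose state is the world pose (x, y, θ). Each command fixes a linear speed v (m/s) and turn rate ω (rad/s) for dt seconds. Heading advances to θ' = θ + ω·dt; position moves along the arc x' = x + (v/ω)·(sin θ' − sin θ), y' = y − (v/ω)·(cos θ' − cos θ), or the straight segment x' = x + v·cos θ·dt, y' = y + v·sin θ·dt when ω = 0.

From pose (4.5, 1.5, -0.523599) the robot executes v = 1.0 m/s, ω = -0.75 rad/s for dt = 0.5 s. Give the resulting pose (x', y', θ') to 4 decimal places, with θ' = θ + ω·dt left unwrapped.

(4.8766, 1.1756, -0.8986)

θ' = -0.5236 + -0.75·0.5 = -0.8986
R = v/ω = 1.0/-0.75 = -1.3333
x' = 4.5 + -1.3333·(sin -0.8986 − sin -0.5236) = 4.8766
y' = 1.5 − -1.3333·(cos -0.8986 − cos -0.5236) = 1.1756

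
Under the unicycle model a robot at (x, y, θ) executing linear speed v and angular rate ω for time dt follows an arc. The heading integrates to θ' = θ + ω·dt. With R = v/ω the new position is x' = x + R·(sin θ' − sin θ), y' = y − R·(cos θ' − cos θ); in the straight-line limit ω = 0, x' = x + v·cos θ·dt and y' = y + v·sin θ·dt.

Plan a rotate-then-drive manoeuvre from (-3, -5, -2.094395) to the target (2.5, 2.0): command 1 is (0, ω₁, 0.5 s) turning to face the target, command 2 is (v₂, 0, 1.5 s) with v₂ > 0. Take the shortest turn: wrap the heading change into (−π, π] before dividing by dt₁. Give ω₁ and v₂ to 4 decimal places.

ω₁ = 5.9984, v₂ = 5.9348

heading to target = atan2(2−-5, 2.5−-3) = 0.9048
Δθ = wrap(0.9048 − -2.0944) = 2.9992; ω₁ = Δθ/dt₁ = 5.9984
distance = √((2.5−-3)² + (2−-5)²) = 8.9022; v₂ = distance/dt₂ = 5.9348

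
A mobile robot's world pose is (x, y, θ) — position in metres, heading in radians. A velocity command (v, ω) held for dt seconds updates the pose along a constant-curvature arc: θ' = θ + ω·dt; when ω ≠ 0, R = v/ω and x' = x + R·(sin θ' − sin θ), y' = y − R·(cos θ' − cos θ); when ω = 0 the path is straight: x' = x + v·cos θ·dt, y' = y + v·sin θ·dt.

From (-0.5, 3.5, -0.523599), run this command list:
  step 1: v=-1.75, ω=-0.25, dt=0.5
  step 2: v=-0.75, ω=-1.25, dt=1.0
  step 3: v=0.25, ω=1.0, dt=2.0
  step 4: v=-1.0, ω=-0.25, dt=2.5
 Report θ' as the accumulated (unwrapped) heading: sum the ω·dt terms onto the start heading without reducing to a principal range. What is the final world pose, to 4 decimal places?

(-3.5770, 4.8411, -0.5236)

step 1: θ'=-0.6486 (R=7.0000) → pose (-1.2285, 3.9837, -0.6486)
step 2: θ'=-1.8986 (R=0.6000) → pose (-1.4341, 4.6550, -1.8986)
step 3: θ'=0.1014 (R=0.2500) → pose (-1.1721, 4.3258, 0.1014)
step 4: θ'=-0.5236 (R=4.0000) → pose (-3.5770, 4.8411, -0.5236)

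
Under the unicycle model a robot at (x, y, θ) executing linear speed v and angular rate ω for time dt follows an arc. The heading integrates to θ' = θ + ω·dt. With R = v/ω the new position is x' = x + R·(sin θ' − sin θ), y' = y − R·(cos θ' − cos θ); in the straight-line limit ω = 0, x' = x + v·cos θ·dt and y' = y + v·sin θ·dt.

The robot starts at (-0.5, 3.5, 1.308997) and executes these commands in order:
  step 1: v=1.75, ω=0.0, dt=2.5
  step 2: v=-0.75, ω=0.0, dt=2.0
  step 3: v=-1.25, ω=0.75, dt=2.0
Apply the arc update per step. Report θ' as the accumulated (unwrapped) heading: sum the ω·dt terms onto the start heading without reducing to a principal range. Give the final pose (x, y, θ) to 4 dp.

step 1: θ'=1.3090 (straight) → pose (0.6323, 7.7259, 1.3090)
step 2: θ'=1.3090 (straight) → pose (0.2441, 6.2770, 1.3090)
step 3: θ'=2.8090 (R=-1.6667) → pose (1.3098, 4.2703, 2.8090)

(1.3098, 4.2703, 2.8090)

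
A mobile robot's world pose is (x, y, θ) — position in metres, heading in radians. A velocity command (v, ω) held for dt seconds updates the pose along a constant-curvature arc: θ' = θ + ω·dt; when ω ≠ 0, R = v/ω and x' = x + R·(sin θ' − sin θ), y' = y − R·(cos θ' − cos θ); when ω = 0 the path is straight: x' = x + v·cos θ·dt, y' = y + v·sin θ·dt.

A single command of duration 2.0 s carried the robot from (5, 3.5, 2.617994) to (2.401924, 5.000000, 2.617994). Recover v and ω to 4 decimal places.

v = 1.5000, ω = 0.0000

Δθ = 2.617994 − 2.617994 = 0.000000
ω = Δθ/dt = 0.000000/2.0 = 0.0000
ω = 0 → v = (Δx·cos θ + Δy·sin θ)/dt = 1.5000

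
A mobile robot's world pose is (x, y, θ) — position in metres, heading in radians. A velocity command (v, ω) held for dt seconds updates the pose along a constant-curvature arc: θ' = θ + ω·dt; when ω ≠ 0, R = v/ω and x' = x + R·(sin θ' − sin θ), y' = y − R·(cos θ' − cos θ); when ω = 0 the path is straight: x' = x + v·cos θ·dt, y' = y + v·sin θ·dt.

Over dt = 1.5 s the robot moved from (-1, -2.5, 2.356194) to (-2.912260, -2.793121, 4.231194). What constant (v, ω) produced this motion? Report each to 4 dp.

Δθ = 4.231194 − 2.356194 = 1.875000
ω = Δθ/dt = 1.875000/1.5 = 1.2500
R = Δx/(sin θ' − sin θ) = 1.2000
v = R·ω = 1.2000·1.2500 = 1.5000

v = 1.5000, ω = 1.2500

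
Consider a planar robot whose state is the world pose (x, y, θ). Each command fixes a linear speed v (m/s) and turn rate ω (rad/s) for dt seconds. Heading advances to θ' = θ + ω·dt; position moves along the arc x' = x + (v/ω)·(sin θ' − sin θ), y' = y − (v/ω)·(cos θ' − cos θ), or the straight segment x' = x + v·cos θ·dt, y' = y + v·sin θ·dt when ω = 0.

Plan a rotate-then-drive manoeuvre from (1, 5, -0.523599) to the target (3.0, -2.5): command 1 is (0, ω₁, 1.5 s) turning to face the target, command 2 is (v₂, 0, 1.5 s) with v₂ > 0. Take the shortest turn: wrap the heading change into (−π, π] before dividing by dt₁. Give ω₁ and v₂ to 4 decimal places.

ω₁ = -0.5244, v₂ = 5.1747

heading to target = atan2(-2.5−5, 3−1) = -1.3102
Δθ = wrap(-1.3102 − -0.5236) = -0.7866; ω₁ = Δθ/dt₁ = -0.5244
distance = √((3−1)² + (-2.5−5)²) = 7.7621; v₂ = distance/dt₂ = 5.1747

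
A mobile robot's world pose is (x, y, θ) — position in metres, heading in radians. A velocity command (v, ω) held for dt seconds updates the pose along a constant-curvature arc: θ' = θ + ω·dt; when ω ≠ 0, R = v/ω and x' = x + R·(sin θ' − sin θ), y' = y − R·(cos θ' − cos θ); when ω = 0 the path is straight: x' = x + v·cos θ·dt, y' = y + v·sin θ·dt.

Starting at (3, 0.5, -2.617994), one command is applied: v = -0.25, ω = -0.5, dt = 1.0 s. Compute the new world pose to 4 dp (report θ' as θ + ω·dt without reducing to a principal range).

θ' = -2.6180 + -0.5·1.0 = -3.1180
R = v/ω = -0.25/-0.5 = 0.5000
x' = 3 + 0.5000·(sin -3.1180 − sin -2.6180) = 3.2382
y' = 0.5 − 0.5000·(cos -3.1180 − cos -2.6180) = 0.5668

(3.2382, 0.5668, -3.1180)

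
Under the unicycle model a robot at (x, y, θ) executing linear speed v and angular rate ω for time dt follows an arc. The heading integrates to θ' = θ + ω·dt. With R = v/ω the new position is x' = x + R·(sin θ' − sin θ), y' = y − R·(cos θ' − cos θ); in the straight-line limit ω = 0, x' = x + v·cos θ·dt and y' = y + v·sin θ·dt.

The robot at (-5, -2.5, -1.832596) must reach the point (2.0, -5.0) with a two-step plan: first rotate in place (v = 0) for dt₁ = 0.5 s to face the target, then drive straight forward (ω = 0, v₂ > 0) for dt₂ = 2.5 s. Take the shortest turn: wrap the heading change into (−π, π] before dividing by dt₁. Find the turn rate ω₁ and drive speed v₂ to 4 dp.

heading to target = atan2(-5−-2.5, 2−-5) = -0.3430
Δθ = wrap(-0.3430 − -1.8326) = 1.4896; ω₁ = Δθ/dt₁ = 2.9791
distance = √((2−-5)² + (-5−-2.5)²) = 7.4330; v₂ = distance/dt₂ = 2.9732

ω₁ = 2.9791, v₂ = 2.9732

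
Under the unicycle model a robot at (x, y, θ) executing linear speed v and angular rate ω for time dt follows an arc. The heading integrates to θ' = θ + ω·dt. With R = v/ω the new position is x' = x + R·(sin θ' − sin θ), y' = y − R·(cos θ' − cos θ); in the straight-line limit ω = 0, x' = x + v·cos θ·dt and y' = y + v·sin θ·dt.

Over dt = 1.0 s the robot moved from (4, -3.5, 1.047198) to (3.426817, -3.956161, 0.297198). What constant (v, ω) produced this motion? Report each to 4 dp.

v = -0.7500, ω = -0.7500

Δθ = 0.297198 − 1.047198 = -0.750000
ω = Δθ/dt = -0.750000/1.0 = -0.7500
R = Δx/(sin θ' − sin θ) = 1.0000
v = R·ω = 1.0000·-0.7500 = -0.7500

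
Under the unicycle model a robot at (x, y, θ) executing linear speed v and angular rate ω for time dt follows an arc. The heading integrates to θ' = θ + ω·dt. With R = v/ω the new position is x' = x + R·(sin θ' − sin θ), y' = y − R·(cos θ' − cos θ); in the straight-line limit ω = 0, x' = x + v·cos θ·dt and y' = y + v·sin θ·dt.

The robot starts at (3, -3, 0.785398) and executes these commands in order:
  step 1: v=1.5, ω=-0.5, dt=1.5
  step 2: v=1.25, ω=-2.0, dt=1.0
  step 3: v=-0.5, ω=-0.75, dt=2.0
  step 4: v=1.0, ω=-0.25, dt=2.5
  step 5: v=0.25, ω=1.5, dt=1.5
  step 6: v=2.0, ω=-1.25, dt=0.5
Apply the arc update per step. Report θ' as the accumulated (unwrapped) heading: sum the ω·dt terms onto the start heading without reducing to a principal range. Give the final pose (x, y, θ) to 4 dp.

step 1: θ'=0.0354 (R=-3.0000) → pose (5.0151, -2.1232, 0.0354)
step 2: θ'=-1.9646 (R=-0.6250) → pose (5.6144, -2.9876, -1.9646)
step 3: θ'=-3.4646 (R=0.6667) → pose (6.4417, -2.6112, -3.4646)
step 4: θ'=-4.0896 (R=-4.0000) → pose (4.4623, -1.1513, -4.0896)
step 5: θ'=-1.8396 (R=0.1667) → pose (4.1663, -1.2043, -1.8396)
step 6: θ'=-2.4646 (R=-1.6000) → pose (3.6261, -2.0265, -2.4646)

(3.6261, -2.0265, -2.4646)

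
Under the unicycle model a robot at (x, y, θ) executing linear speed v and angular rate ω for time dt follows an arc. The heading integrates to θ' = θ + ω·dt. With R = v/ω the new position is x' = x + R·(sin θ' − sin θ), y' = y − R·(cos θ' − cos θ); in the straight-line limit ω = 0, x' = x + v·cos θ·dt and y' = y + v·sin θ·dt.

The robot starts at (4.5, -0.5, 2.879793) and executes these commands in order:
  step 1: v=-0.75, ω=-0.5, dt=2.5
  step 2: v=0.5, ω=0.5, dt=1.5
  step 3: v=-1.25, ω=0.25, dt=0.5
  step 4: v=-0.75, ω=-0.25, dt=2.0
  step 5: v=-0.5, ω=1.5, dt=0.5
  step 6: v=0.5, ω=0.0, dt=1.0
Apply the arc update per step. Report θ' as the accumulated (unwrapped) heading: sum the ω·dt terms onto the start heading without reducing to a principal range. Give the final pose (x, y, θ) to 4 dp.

step 1: θ'=1.6298 (R=1.5000) → pose (5.6092, -1.8604, 1.6298)
step 2: θ'=2.3798 (R=1.0000) → pose (5.3011, -1.1958, 2.3798)
step 3: θ'=2.5048 (R=-5.0000) → pose (5.7791, -1.5979, 2.5048)
step 4: θ'=2.0048 (R=3.0000) → pose (6.7171, -2.7484, 2.0048)
step 5: θ'=2.7548 (R=-0.3333) → pose (6.8938, -2.9169, 2.7548)
step 6: θ'=2.7548 (straight) → pose (6.4308, -2.7283, 2.7548)

(6.4308, -2.7283, 2.7548)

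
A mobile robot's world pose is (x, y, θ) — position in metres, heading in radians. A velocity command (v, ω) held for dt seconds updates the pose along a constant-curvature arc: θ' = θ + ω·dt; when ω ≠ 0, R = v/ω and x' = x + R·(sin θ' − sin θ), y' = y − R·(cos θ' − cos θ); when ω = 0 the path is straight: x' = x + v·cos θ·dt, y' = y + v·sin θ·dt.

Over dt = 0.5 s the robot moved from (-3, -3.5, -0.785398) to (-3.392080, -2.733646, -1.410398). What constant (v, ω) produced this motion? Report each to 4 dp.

v = -1.7500, ω = -1.2500

Δθ = -1.410398 − -0.785398 = -0.625000
ω = Δθ/dt = -0.625000/0.5 = -1.2500
R = −Δy/(cos θ' − cos θ) = 1.4000
v = R·ω = 1.4000·-1.2500 = -1.7500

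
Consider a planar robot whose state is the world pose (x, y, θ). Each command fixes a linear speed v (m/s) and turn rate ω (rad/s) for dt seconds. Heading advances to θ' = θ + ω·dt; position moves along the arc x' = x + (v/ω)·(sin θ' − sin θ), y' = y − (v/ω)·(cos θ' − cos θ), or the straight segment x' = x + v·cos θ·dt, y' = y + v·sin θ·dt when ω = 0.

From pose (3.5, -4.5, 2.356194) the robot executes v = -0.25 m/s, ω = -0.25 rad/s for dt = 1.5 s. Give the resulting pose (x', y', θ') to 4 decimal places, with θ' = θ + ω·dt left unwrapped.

(3.7099, -4.8081, 1.9812)

θ' = 2.3562 + -0.25·1.5 = 1.9812
R = v/ω = -0.25/-0.25 = 1.0000
x' = 3.5 + 1.0000·(sin 1.9812 − sin 2.3562) = 3.7099
y' = -4.5 − 1.0000·(cos 1.9812 − cos 2.3562) = -4.8081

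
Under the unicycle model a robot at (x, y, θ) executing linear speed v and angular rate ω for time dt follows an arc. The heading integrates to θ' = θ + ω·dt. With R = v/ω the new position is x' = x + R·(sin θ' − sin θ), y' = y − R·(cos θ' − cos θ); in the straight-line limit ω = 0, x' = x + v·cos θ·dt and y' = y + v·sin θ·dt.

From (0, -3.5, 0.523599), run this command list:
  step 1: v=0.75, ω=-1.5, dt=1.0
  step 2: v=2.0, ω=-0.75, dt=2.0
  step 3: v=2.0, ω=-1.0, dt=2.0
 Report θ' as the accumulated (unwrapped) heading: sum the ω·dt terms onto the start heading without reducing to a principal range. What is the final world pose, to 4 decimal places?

step 1: θ'=-0.9764 (R=-0.5000) → pose (0.6642, -3.6530, -0.9764)
step 2: θ'=-2.4764 (R=-2.6667) → pose (0.1008, -7.2445, -2.4764)
step 3: θ'=-4.4764 (R=-2.0000) → pose (-3.0782, -6.1385, -4.4764)

(-3.0782, -6.1385, -4.4764)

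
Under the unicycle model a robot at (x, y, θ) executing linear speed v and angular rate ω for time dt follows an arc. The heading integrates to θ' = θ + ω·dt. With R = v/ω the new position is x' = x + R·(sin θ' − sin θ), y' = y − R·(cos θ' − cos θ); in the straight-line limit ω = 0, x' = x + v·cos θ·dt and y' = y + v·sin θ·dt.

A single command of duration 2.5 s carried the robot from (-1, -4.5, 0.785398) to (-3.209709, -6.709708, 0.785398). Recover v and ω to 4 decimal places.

v = -1.2500, ω = 0.0000

Δθ = 0.785398 − 0.785398 = 0.000000
ω = Δθ/dt = 0.000000/2.5 = 0.0000
ω = 0 → v = (Δx·cos θ + Δy·sin θ)/dt = -1.2500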